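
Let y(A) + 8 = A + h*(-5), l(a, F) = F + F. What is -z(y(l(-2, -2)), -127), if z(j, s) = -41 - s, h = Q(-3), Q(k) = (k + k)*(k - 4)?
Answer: -86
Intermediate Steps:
Q(k) = 2*k*(-4 + k) (Q(k) = (2*k)*(-4 + k) = 2*k*(-4 + k))
h = 42 (h = 2*(-3)*(-4 - 3) = 2*(-3)*(-7) = 42)
l(a, F) = 2*F
y(A) = -218 + A (y(A) = -8 + (A + 42*(-5)) = -8 + (A - 210) = -8 + (-210 + A) = -218 + A)
-z(y(l(-2, -2)), -127) = -(-41 - 1*(-127)) = -(-41 + 127) = -1*86 = -86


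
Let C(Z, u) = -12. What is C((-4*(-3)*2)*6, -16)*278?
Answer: -3336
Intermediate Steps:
C((-4*(-3)*2)*6, -16)*278 = -12*278 = -3336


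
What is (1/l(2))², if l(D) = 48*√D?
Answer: 1/4608 ≈ 0.00021701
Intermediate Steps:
(1/l(2))² = (1/(48*√2))² = (√2/96)² = 1/4608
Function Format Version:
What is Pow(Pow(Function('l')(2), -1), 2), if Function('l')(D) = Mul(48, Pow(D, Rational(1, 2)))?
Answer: Rational(1, 4608) ≈ 0.00021701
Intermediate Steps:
Pow(Pow(Function('l')(2), -1), 2) = Pow(Pow(Mul(48, Pow(2, Rational(1, 2))), -1), 2) = Pow(Mul(Rational(1, 96), Pow(2, Rational(1, 2))), 2) = Rational(1, 4608)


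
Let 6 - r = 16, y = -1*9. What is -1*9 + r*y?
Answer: 81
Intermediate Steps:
y = -9
r = -10 (r = 6 - 1*16 = 6 - 16 = -10)
-1*9 + r*y = -1*9 - 10*(-9) = -9 + 90 = 81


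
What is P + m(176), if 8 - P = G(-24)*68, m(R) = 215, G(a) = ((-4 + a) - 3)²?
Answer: -65125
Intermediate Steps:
G(a) = (-7 + a)²
P = -65340 (P = 8 - (-7 - 24)²*68 = 8 - (-31)²*68 = 8 - 961*68 = 8 - 1*65348 = 8 - 65348 = -65340)
P + m(176) = -65340 + 215 = -65125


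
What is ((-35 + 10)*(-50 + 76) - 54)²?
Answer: 495616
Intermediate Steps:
((-35 + 10)*(-50 + 76) - 54)² = (-25*26 - 54)² = (-650 - 54)² = (-704)² = 495616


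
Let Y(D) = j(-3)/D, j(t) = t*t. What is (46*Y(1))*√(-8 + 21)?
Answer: 414*√13 ≈ 1492.7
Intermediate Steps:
j(t) = t²
Y(D) = 9/D (Y(D) = (-3)²/D = 9/D)
(46*Y(1))*√(-8 + 21) = (46*(9/1))*√(-8 + 21) = (46*(9*1))*√13 = (46*9)*√13 = 414*√13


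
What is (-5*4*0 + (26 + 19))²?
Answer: 2025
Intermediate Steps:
(-5*4*0 + (26 + 19))² = (-20*0 + 45)² = (0 + 45)² = 45² = 2025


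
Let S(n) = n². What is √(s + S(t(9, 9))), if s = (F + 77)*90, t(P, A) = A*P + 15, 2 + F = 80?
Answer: 9*√286 ≈ 152.20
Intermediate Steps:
F = 78 (F = -2 + 80 = 78)
t(P, A) = 15 + A*P
s = 13950 (s = (78 + 77)*90 = 155*90 = 13950)
√(s + S(t(9, 9))) = √(13950 + (15 + 9*9)²) = √(13950 + (15 + 81)²) = √(13950 + 96²) = √(13950 + 9216) = √23166 = 9*√286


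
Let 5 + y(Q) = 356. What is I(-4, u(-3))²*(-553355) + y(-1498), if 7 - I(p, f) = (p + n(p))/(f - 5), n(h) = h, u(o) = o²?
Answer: -44821404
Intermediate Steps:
I(p, f) = 7 - 2*p/(-5 + f) (I(p, f) = 7 - (p + p)/(f - 5) = 7 - 2*p/(-5 + f))
y(Q) = 351 (y(Q) = -5 + 356 = 351)
I(-4, u(-3))²*(-553355) + y(-1498) = ((-35 - 2*(-4) + 7*(-3)²)/(-5 + (-3)²))²*(-553355) + 351 = ((-35 + 8 + 7*9)/(-5 + 9))²*(-553355) + 351 = ((-35 + 8 + 63)/4)²*(-553355) + 351 = ((¼)*36)²*(-553355) + 351 = 9²*(-553355) + 351 = 81*(-553355) + 351 = -44821755 + 351 = -44821404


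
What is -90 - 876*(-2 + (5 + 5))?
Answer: -7098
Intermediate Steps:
-90 - 876*(-2 + (5 + 5)) = -90 - 876*(-2 + 10) = -90 - 876*8 = -90 - 146*48 = -90 - 7008 = -7098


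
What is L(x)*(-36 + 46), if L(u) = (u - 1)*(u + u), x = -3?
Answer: 240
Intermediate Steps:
L(u) = 2*u*(-1 + u) (L(u) = (-1 + u)*(2*u) = 2*u*(-1 + u))
L(x)*(-36 + 46) = (2*(-3)*(-1 - 3))*(-36 + 46) = (2*(-3)*(-4))*10 = 24*10 = 240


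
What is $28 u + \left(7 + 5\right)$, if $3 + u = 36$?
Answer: $936$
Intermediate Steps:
$u = 33$ ($u = -3 + 36 = 33$)
$28 u + \left(7 + 5\right) = 28 \cdot 33 + \left(7 + 5\right) = 924 + 12 = 936$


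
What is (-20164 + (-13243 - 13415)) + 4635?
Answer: -42187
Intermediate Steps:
(-20164 + (-13243 - 13415)) + 4635 = (-20164 - 26658) + 4635 = -46822 + 4635 = -42187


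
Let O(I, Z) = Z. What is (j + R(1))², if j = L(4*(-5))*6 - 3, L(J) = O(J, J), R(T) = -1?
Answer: 15376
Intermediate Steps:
L(J) = J
j = -123 (j = (4*(-5))*6 - 3 = -20*6 - 3 = -120 - 3 = -123)
(j + R(1))² = (-123 - 1)² = (-124)² = 15376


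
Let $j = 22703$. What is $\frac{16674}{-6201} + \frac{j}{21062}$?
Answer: $- \frac{70135495}{43535154} \approx -1.611$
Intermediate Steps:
$\frac{16674}{-6201} + \frac{j}{21062} = \frac{16674}{-6201} + \frac{22703}{21062} = 16674 \left(- \frac{1}{6201}\right) + 22703 \cdot \frac{1}{21062} = - \frac{5558}{2067} + \frac{22703}{21062} = - \frac{70135495}{43535154}$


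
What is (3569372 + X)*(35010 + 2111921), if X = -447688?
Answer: 6702040151804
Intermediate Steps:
(3569372 + X)*(35010 + 2111921) = (3569372 - 447688)*(35010 + 2111921) = 3121684*2146931 = 6702040151804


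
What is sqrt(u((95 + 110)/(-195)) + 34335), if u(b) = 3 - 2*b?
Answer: 8*sqrt(816114)/39 ≈ 185.31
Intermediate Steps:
sqrt(u((95 + 110)/(-195)) + 34335) = sqrt((3 - 2*(95 + 110)/(-195)) + 34335) = sqrt((3 - 410*(-1)/195) + 34335) = sqrt((3 - 2*(-41/39)) + 34335) = sqrt((3 + 82/39) + 34335) = sqrt(199/39 + 34335) = sqrt(1339264/39) = 8*sqrt(816114)/39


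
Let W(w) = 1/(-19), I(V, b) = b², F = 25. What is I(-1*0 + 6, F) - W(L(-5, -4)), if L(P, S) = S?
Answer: 11876/19 ≈ 625.05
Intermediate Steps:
W(w) = -1/19
I(-1*0 + 6, F) - W(L(-5, -4)) = 25² - 1*(-1/19) = 625 + 1/19 = 11876/19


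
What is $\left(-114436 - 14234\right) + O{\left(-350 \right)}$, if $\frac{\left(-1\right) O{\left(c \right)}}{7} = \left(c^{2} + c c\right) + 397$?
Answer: $-1846449$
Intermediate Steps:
$O{\left(c \right)} = -2779 - 14 c^{2}$ ($O{\left(c \right)} = - 7 \left(\left(c^{2} + c c\right) + 397\right) = - 7 \left(\left(c^{2} + c^{2}\right) + 397\right) = - 7 \left(2 c^{2} + 397\right) = - 7 \left(397 + 2 c^{2}\right) = -2779 - 14 c^{2}$)
$\left(-114436 - 14234\right) + O{\left(-350 \right)} = \left(-114436 - 14234\right) - \left(2779 + 14 \left(-350\right)^{2}\right) = -128670 - 1717779 = -1846449$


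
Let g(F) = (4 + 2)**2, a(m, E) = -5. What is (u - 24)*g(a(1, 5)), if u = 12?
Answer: -432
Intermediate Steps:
g(F) = 36 (g(F) = 6**2 = 36)
(u - 24)*g(a(1, 5)) = (12 - 24)*36 = -12*36 = -432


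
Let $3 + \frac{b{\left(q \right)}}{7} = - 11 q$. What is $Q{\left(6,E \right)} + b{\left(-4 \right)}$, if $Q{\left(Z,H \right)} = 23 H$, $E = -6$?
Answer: $149$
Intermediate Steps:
$b{\left(q \right)} = -21 - 77 q$ ($b{\left(q \right)} = -21 + 7 \left(- 11 q\right) = -21 - 77 q$)
$Q{\left(6,E \right)} + b{\left(-4 \right)} = 23 \left(-6\right) - -287 = -138 + \left(-21 + 308\right) = -138 + 287 = 149$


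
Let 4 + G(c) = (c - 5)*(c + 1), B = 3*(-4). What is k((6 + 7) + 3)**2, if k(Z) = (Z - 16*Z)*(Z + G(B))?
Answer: 2281017600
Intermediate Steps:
B = -12
G(c) = -4 + (1 + c)*(-5 + c) (G(c) = -4 + (c - 5)*(c + 1) = -4 + (-5 + c)*(1 + c) = -4 + (1 + c)*(-5 + c))
k(Z) = -15*Z*(183 + Z) (k(Z) = (Z - 16*Z)*(Z + (-9 + (-12)**2 - 4*(-12))) = (-15*Z)*(Z + (-9 + 144 + 48)) = (-15*Z)*(Z + 183) = (-15*Z)*(183 + Z) = -15*Z*(183 + Z))
k((6 + 7) + 3)**2 = (-15*((6 + 7) + 3)*(183 + ((6 + 7) + 3)))**2 = (-15*(13 + 3)*(183 + (13 + 3)))**2 = (-15*16*(183 + 16))**2 = (-15*16*199)**2 = (-47760)**2 = 2281017600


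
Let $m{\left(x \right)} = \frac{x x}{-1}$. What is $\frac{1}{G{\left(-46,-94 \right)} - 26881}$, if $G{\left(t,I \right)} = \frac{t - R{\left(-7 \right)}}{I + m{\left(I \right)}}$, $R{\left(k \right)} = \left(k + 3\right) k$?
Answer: $- \frac{4465}{120023628} \approx -3.7201 \cdot 10^{-5}$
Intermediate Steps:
$m{\left(x \right)} = - x^{2}$ ($m{\left(x \right)} = x^{2} \left(-1\right) = - x^{2}$)
$R{\left(k \right)} = k \left(3 + k\right)$ ($R{\left(k \right)} = \left(3 + k\right) k = k \left(3 + k\right)$)
$G{\left(t,I \right)} = \frac{-28 + t}{I - I^{2}}$ ($G{\left(t,I \right)} = \frac{t - - 7 \left(3 - 7\right)}{I - I^{2}} = \frac{t - \left(-7\right) \left(-4\right)}{I - I^{2}} = \frac{t - 28}{I - I^{2}} = \frac{-28 + t}{I - I^{2}}$)
$\frac{1}{G{\left(-46,-94 \right)} - 26881} = \frac{1}{\frac{28 - -46}{\left(-94\right) \left(-1 - 94\right)} - 26881} = \frac{1}{- \frac{28 + 46}{94 \left(-95\right)} - 26881} = \frac{1}{\left(- \frac{1}{94}\right) \left(- \frac{1}{95}\right) 74 - 26881} = \frac{1}{\frac{37}{4465} - 26881} = \frac{1}{- \frac{120023628}{4465}} = - \frac{4465}{120023628}$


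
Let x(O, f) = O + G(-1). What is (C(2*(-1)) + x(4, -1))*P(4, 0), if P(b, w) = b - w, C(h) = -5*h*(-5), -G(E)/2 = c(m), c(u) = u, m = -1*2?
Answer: -168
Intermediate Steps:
m = -2
G(E) = 4 (G(E) = -2*(-2) = 4)
C(h) = 25*h
x(O, f) = 4 + O (x(O, f) = O + 4 = 4 + O)
(C(2*(-1)) + x(4, -1))*P(4, 0) = (25*(2*(-1)) + (4 + 4))*(4 - 1*0) = (25*(-2) + 8)*(4 + 0) = (-50 + 8)*4 = -42*4 = -168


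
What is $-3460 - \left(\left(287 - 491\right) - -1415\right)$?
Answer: $-4671$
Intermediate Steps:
$-3460 - \left(\left(287 - 491\right) - -1415\right) = -3460 - \left(\left(287 - 491\right) + 1415\right) = -3460 - \left(-204 + 1415\right) = -3460 - 1211 = -4671$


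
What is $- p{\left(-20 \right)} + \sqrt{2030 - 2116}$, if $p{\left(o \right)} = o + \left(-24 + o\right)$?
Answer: $64 + i \sqrt{86} \approx 64.0 + 9.2736 i$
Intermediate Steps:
$p{\left(o \right)} = -24 + 2 o$
$- p{\left(-20 \right)} + \sqrt{2030 - 2116} = - (-24 + 2 \left(-20\right)) + \sqrt{2030 - 2116} = - (-24 - 40) + \sqrt{-86} = \left(-1\right) \left(-64\right) + i \sqrt{86} = 64 + i \sqrt{86}$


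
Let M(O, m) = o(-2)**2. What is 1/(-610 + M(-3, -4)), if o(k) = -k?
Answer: -1/606 ≈ -0.0016502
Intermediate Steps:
M(O, m) = 4 (M(O, m) = (-1*(-2))**2 = 2**2 = 4)
1/(-610 + M(-3, -4)) = 1/(-610 + 4) = 1/(-606) = -1/606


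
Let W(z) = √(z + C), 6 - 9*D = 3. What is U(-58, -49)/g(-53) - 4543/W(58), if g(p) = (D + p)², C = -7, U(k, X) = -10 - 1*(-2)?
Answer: -18/6241 - 4543*√51/51 ≈ -636.15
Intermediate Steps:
D = ⅓ (D = ⅔ - ⅑*3 = ⅔ - ⅓ = ⅓ ≈ 0.33333)
U(k, X) = -8 (U(k, X) = -10 + 2 = -8)
W(z) = √(-7 + z) (W(z) = √(z - 7) = √(-7 + z))
g(p) = (⅓ + p)²
U(-58, -49)/g(-53) - 4543/W(58) = -8*9/(1 + 3*(-53))² - 4543/√(-7 + 58) = -8*9/(1 - 159)² - 4543*√51/51 = -8/((⅑)*(-158)²) - 4543*√51/51 = -8/((⅑)*24964) - 4543*√51/51 = -8/24964/9 - 4543*√51/51 = -8*9/24964 - 4543*√51/51 = -18/6241 - 4543*√51/51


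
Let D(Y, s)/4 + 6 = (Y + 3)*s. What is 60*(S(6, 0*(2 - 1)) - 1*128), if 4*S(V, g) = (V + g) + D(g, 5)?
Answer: -7050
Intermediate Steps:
D(Y, s) = -24 + 4*s*(3 + Y) (D(Y, s) = -24 + 4*((Y + 3)*s) = -24 + 4*((3 + Y)*s) = -24 + 4*(s*(3 + Y)) = -24 + 4*s*(3 + Y))
S(V, g) = 9 + V/4 + 21*g/4 (S(V, g) = ((V + g) + (-24 + 12*5 + 4*g*5))/4 = ((V + g) + (-24 + 60 + 20*g))/4 = ((V + g) + (36 + 20*g))/4 = (36 + V + 21*g)/4 = 9 + V/4 + 21*g/4)
60*(S(6, 0*(2 - 1)) - 1*128) = 60*((9 + (1/4)*6 + 21*(0*(2 - 1))/4) - 1*128) = 60*((9 + 3/2 + 21*(0*1)/4) - 128) = 60*((9 + 3/2 + (21/4)*0) - 128) = 60*((9 + 3/2 + 0) - 128) = 60*(21/2 - 128) = 60*(-235/2) = -7050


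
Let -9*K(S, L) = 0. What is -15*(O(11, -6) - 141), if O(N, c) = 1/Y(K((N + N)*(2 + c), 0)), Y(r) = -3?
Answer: 2120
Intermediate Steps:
K(S, L) = 0 (K(S, L) = -1/9*0 = 0)
O(N, c) = -1/3 (O(N, c) = 1/(-3) = -1/3)
-15*(O(11, -6) - 141) = -15*(-1/3 - 141) = -15*(-424/3) = 2120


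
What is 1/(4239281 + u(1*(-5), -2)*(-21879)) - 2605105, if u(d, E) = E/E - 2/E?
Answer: -10929777944914/4195523 ≈ -2.6051e+6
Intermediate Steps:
u(d, E) = 1 - 2/E
1/(4239281 + u(1*(-5), -2)*(-21879)) - 2605105 = 1/(4239281 + ((-2 - 2)/(-2))*(-21879)) - 2605105 = 1/(4239281 - 1/2*(-4)*(-21879)) - 2605105 = 1/(4239281 + 2*(-21879)) - 2605105 = 1/(4239281 - 43758) - 2605105 = 1/4195523 - 2605105 = -10929777944914/4195523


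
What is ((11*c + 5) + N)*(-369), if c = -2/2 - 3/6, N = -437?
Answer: 330993/2 ≈ 1.6550e+5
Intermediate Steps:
c = -3/2 (c = -2*½ - 3*⅙ = -1 - ½ = -3/2 ≈ -1.5000)
((11*c + 5) + N)*(-369) = ((11*(-3/2) + 5) - 437)*(-369) = ((-33/2 + 5) - 437)*(-369) = (-23/2 - 437)*(-369) = -897/2*(-369) = 330993/2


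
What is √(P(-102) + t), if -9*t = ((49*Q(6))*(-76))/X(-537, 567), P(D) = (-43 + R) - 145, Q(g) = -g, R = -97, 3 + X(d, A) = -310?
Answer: I*√244296813/939 ≈ 16.645*I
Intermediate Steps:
X(d, A) = -313 (X(d, A) = -3 - 310 = -313)
P(D) = -285 (P(D) = (-43 - 97) - 145 = -140 - 145 = -285)
t = 7448/939 (t = -(49*(-1*6))*(-76)/(9*(-313)) = -(49*(-6))*(-76)*(-1)/(9*313) = -(-294*(-76))*(-1)/(9*313) = -7448*(-1)/(3*313) = -⅑*(-22344/313) = 7448/939 ≈ 7.9318)
√(P(-102) + t) = √(-285 + 7448/939) = √(-260167/939) = I*√244296813/939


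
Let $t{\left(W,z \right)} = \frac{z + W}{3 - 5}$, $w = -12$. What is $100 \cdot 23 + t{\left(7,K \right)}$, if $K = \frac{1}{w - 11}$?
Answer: $\frac{52820}{23} \approx 2296.5$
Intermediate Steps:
$K = - \frac{1}{23}$ ($K = \frac{1}{-12 - 11} = \frac{1}{-23} = - \frac{1}{23} \approx -0.043478$)
$t{\left(W,z \right)} = - \frac{W}{2} - \frac{z}{2}$ ($t{\left(W,z \right)} = \frac{W + z}{-2} = \left(W + z\right) \left(- \frac{1}{2}\right) = - \frac{W}{2} - \frac{z}{2}$)
$100 \cdot 23 + t{\left(7,K \right)} = 100 \cdot 23 - \frac{80}{23} = 2300 + \left(- \frac{7}{2} + \frac{1}{46}\right) = 2300 - \frac{80}{23} = \frac{52820}{23}$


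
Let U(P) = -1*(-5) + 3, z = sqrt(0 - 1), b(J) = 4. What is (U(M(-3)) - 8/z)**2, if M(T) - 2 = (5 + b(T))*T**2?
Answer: 128*I ≈ 128.0*I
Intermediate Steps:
z = I (z = sqrt(-1) = I ≈ 1.0*I)
M(T) = 2 + 9*T**2 (M(T) = 2 + (5 + 4)*T**2 = 2 + 9*T**2)
U(P) = 8 (U(P) = 5 + 3 = 8)
(U(M(-3)) - 8/z)**2 = (8 - 8*(-I))**2 = (8 - (-8)*I)**2 = (8 + 8*I)**2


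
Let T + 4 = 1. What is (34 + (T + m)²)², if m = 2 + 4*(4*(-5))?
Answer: 43494025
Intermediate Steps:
T = -3 (T = -4 + 1 = -3)
m = -78 (m = 2 + 4*(-20) = 2 - 80 = -78)
(34 + (T + m)²)² = (34 + (-3 - 78)²)² = (34 + (-81)²)² = (34 + 6561)² = 6595² = 43494025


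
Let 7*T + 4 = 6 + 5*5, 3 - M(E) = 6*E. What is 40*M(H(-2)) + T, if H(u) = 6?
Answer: -9213/7 ≈ -1316.1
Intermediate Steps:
M(E) = 3 - 6*E
T = 27/7 (T = -4/7 + (6 + 5*5)/7 = -4/7 + (6 + 25)/7 = -4/7 + (⅐)*31 = -4/7 + 31/7 = 27/7 ≈ 3.8571)
40*M(H(-2)) + T = 40*(3 - 6*6) + 27/7 = 40*(3 - 36) + 27/7 = 40*(-33) + 27/7 = -1320 + 27/7 = -9213/7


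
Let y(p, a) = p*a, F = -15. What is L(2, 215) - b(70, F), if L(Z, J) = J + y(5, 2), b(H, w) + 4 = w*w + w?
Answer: 19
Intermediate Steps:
b(H, w) = -4 + w + w² (b(H, w) = -4 + (w*w + w) = -4 + (w² + w) = -4 + (w + w²) = -4 + w + w²)
y(p, a) = a*p
L(Z, J) = 10 + J (L(Z, J) = J + 2*5 = J + 10 = 10 + J)
L(2, 215) - b(70, F) = (10 + 215) - (-4 - 15 + (-15)²) = 225 - (-4 - 15 + 225) = 225 - 1*206 = 225 - 206 = 19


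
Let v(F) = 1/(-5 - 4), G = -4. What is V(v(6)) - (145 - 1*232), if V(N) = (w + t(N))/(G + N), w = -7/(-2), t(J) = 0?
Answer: 6375/74 ≈ 86.149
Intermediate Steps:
v(F) = -1/9 (v(F) = 1/(-9) = -1/9)
w = 7/2 (w = -7*(-1/2) = 7/2 ≈ 3.5000)
V(N) = 7/(2*(-4 + N)) (V(N) = (7/2 + 0)/(-4 + N) = 7/(2*(-4 + N)))
V(v(6)) - (145 - 1*232) = 7/(2*(-4 - 1/9)) - (145 - 1*232) = 7/(2*(-37/9)) - (145 - 232) = (7/2)*(-9/37) - 1*(-87) = -63/74 + 87 = 6375/74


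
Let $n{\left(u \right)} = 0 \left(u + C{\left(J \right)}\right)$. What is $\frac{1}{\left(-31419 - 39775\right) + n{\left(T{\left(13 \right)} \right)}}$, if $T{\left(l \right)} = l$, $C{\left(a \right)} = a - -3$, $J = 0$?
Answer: $- \frac{1}{71194} \approx -1.4046 \cdot 10^{-5}$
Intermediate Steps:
$C{\left(a \right)} = 3 + a$ ($C{\left(a \right)} = a + 3 = 3 + a$)
$n{\left(u \right)} = 0$ ($n{\left(u \right)} = 0 \left(u + \left(3 + 0\right)\right) = 0 \left(u + 3\right) = 0 \left(3 + u\right) = 0$)
$\frac{1}{\left(-31419 - 39775\right) + n{\left(T{\left(13 \right)} \right)}} = \frac{1}{\left(-31419 - 39775\right) + 0} = \frac{1}{-71194 + 0} = \frac{1}{-71194} = - \frac{1}{71194}$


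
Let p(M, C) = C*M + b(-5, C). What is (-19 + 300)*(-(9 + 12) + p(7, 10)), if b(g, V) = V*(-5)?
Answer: -281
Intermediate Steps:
b(g, V) = -5*V
p(M, C) = -5*C + C*M (p(M, C) = C*M - 5*C = -5*C + C*M)
(-19 + 300)*(-(9 + 12) + p(7, 10)) = (-19 + 300)*(-(9 + 12) + 10*(-5 + 7)) = 281*(-1*21 + 10*2) = 281*(-21 + 20) = 281*(-1) = -281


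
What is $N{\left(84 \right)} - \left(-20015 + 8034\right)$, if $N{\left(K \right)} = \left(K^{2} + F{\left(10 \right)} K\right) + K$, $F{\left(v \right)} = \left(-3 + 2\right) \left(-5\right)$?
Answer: $19541$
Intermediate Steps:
$F{\left(v \right)} = 5$ ($F{\left(v \right)} = \left(-1\right) \left(-5\right) = 5$)
$N{\left(K \right)} = K^{2} + 6 K$ ($N{\left(K \right)} = \left(K^{2} + 5 K\right) + K = K^{2} + 6 K$)
$N{\left(84 \right)} - \left(-20015 + 8034\right) = 84 \left(6 + 84\right) - \left(-20015 + 8034\right) = 84 \cdot 90 - -11981 = 7560 + 11981 = 19541$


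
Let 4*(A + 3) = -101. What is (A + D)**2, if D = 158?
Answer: 269361/16 ≈ 16835.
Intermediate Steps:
A = -113/4 (A = -3 + (1/4)*(-101) = -3 - 101/4 = -113/4 ≈ -28.250)
(A + D)**2 = (-113/4 + 158)**2 = (519/4)**2 = 269361/16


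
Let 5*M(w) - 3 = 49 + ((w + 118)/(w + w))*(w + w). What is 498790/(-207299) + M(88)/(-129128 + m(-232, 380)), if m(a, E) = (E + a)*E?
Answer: -30305418457/12591341260 ≈ -2.4068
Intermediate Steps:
m(a, E) = E*(E + a)
M(w) = 34 + w/5 (M(w) = 3/5 + (49 + ((w + 118)/(w + w))*(w + w))/5 = 3/5 + (49 + ((118 + w)/((2*w)))*(2*w))/5 = 3/5 + (49 + ((118 + w)*(1/(2*w)))*(2*w))/5 = 3/5 + (49 + ((118 + w)/(2*w))*(2*w))/5 = 3/5 + (49 + (118 + w))/5 = 3/5 + (167 + w)/5 = 3/5 + (167/5 + w/5) = 34 + w/5)
498790/(-207299) + M(88)/(-129128 + m(-232, 380)) = 498790/(-207299) + (34 + (1/5)*88)/(-129128 + 380*(380 - 232)) = 498790*(-1/207299) + (34 + 88/5)/(-129128 + 380*148) = -498790/207299 + 258/(5*(-129128 + 56240)) = -498790/207299 + (258/5)/(-72888) = -498790/207299 + (258/5)*(-1/72888) = -498790/207299 - 43/60740 = -30305418457/12591341260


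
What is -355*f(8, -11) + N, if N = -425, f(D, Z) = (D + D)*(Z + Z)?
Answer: 124535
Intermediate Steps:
f(D, Z) = 4*D*Z (f(D, Z) = (2*D)*(2*Z) = 4*D*Z)
-355*f(8, -11) + N = -1420*8*(-11) - 425 = -355*(-352) - 425 = 124960 - 425 = 124535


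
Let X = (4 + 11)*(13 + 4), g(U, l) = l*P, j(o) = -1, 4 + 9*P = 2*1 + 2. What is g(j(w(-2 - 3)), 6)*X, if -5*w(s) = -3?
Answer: 0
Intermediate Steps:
w(s) = ⅗ (w(s) = -⅕*(-3) = ⅗)
P = 0 (P = -4/9 + (2*1 + 2)/9 = -4/9 + (2 + 2)/9 = -4/9 + (⅑)*4 = -4/9 + 4/9 = 0)
g(U, l) = 0 (g(U, l) = l*0 = 0)
X = 255 (X = 15*17 = 255)
g(j(w(-2 - 3)), 6)*X = 0*255 = 0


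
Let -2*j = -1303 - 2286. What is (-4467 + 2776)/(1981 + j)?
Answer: -3382/7551 ≈ -0.44789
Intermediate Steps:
j = 3589/2 (j = -(-1303 - 2286)/2 = -1/2*(-3589) = 3589/2 ≈ 1794.5)
(-4467 + 2776)/(1981 + j) = (-4467 + 2776)/(1981 + 3589/2) = -1691/7551/2 = -1691*2/7551 = -3382/7551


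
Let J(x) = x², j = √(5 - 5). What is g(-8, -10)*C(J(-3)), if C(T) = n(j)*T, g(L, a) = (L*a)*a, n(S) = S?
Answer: 0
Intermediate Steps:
j = 0 (j = √0 = 0)
g(L, a) = L*a²
C(T) = 0 (C(T) = 0*T = 0)
g(-8, -10)*C(J(-3)) = -8*(-10)²*0 = -8*100*0 = -800*0 = 0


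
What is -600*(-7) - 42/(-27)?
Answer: 37814/9 ≈ 4201.6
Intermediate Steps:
-600*(-7) - 42/(-27) = -100*(-42) - 42*(-1/27) = 4200 + 14/9 = 37814/9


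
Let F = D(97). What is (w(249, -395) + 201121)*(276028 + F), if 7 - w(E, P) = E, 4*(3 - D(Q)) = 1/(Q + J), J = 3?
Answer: 22179532298721/400 ≈ 5.5449e+10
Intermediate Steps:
D(Q) = 3 - 1/(4*(3 + Q)) (D(Q) = 3 - 1/(4*(Q + 3)) = 3 - 1/(4*(3 + Q)))
w(E, P) = 7 - E
F = 1199/400 (F = (35 + 12*97)/(4*(3 + 97)) = (¼)*(35 + 1164)/100 = (¼)*(1/100)*1199 = 1199/400 ≈ 2.9975)
(w(249, -395) + 201121)*(276028 + F) = ((7 - 1*249) + 201121)*(276028 + 1199/400) = ((7 - 249) + 201121)*(110412399/400) = (-242 + 201121)*(110412399/400) = 200879*(110412399/400) = 22179532298721/400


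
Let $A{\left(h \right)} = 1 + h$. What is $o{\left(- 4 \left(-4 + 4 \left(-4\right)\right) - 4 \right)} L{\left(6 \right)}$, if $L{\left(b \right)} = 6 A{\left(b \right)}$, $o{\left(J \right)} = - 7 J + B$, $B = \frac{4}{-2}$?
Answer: $-22428$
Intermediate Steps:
$B = -2$ ($B = 4 \left(- \frac{1}{2}\right) = -2$)
$o{\left(J \right)} = -2 - 7 J$ ($o{\left(J \right)} = - 7 J - 2 = -2 - 7 J$)
$L{\left(b \right)} = 6 + 6 b$ ($L{\left(b \right)} = 6 \left(1 + b\right) = 6 + 6 b$)
$o{\left(- 4 \left(-4 + 4 \left(-4\right)\right) - 4 \right)} L{\left(6 \right)} = \left(-2 - 7 \left(- 4 \left(-4 + 4 \left(-4\right)\right) - 4\right)\right) \left(6 + 6 \cdot 6\right) = \left(-2 - 7 \left(- 4 \left(-4 - 16\right) - 4\right)\right) \left(6 + 36\right) = \left(-2 - 7 \left(\left(-4\right) \left(-20\right) - 4\right)\right) 42 = \left(-2 - 7 \left(80 - 4\right)\right) 42 = \left(-2 - 532\right) 42 = \left(-534\right) 42 = -22428$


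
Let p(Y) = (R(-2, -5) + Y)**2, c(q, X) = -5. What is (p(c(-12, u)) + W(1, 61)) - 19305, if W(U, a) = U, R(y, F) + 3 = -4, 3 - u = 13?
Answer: -19160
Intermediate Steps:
u = -10 (u = 3 - 1*13 = 3 - 13 = -10)
R(y, F) = -7 (R(y, F) = -3 - 4 = -7)
p(Y) = (-7 + Y)**2
(p(c(-12, u)) + W(1, 61)) - 19305 = ((-7 - 5)**2 + 1) - 19305 = ((-12)**2 + 1) - 19305 = (144 + 1) - 19305 = 145 - 19305 = -19160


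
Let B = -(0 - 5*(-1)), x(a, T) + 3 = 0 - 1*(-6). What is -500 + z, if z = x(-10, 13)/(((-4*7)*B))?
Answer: -69997/140 ≈ -499.98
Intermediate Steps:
x(a, T) = 3 (x(a, T) = -3 + (0 - 1*(-6)) = -3 + (0 + 6) = -3 + 6 = 3)
B = -5 (B = -(0 + 5) = -1*5 = -5)
z = 3/140 (z = 3/((-4*7*(-5))) = 3/((-28*(-5))) = 3/140 ≈ 0.021429)
-500 + z = -500 + 3/140 = -69997/140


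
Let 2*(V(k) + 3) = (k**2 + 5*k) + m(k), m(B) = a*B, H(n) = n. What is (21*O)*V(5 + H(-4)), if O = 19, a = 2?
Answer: 399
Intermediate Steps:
m(B) = 2*B
V(k) = -3 + k**2/2 + 7*k/2 (V(k) = -3 + ((k**2 + 5*k) + 2*k)/2 = -3 + (k**2 + 7*k)/2 = -3 + (k**2/2 + 7*k/2) = -3 + k**2/2 + 7*k/2)
(21*O)*V(5 + H(-4)) = (21*19)*(-3 + (5 - 4)**2/2 + 7*(5 - 4)/2) = 399*(-3 + (1/2)*1**2 + (7/2)*1) = 399*(-3 + (1/2)*1 + 7/2) = 399*(-3 + 1/2 + 7/2) = 399*1 = 399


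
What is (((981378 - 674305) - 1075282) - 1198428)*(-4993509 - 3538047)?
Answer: 16778473697172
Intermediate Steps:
(((981378 - 674305) - 1075282) - 1198428)*(-4993509 - 3538047) = ((307073 - 1075282) - 1198428)*(-8531556) = (-768209 - 1198428)*(-8531556) = -1966637*(-8531556) = 16778473697172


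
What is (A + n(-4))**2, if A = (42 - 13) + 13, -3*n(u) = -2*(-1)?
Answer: 15376/9 ≈ 1708.4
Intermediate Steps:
n(u) = -2/3 (n(u) = -(-2)*(-1)/3 = -1/3*2 = -2/3)
A = 42 (A = 29 + 13 = 42)
(A + n(-4))**2 = (42 - 2/3)**2 = (124/3)**2 = 15376/9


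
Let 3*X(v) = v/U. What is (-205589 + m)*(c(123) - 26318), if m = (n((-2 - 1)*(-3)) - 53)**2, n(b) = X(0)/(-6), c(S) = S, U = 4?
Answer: 5311822100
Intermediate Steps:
X(v) = v/12 (X(v) = (v/4)/3 = v/12)
n(b) = 0 (n(b) = ((1/12)*0)/(-6) = 0*(-1/6) = 0)
m = 2809 (m = (0 - 53)**2 = (-53)**2 = 2809)
(-205589 + m)*(c(123) - 26318) = (-205589 + 2809)*(123 - 26318) = -202780*(-26195) = 5311822100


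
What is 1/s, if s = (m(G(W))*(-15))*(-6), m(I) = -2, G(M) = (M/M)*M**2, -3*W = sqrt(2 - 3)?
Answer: -1/180 ≈ -0.0055556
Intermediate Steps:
W = -I/3 (W = -sqrt(2 - 3)/3 = -I/3 ≈ -0.33333*I)
G(M) = M**2 (G(M) = 1*M**2 = M**2)
s = -180 (s = -2*(-15)*(-6) = 30*(-6) = -180)
1/s = 1/(-180) = -1/180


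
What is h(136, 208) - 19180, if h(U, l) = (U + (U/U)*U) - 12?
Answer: -18920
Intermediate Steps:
h(U, l) = -12 + 2*U (h(U, l) = (U + 1*U) - 12 = (U + U) - 12 = 2*U - 12 = -12 + 2*U)
h(136, 208) - 19180 = (-12 + 2*136) - 19180 = (-12 + 272) - 19180 = 260 - 19180 = -18920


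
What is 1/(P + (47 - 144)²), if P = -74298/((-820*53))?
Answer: 21730/204494719 ≈ 0.00010626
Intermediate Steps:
P = 37149/21730 (P = -74298/(-43460) = -74298*(-1/43460) = 37149/21730 ≈ 1.7096)
1/(P + (47 - 144)²) = 1/(37149/21730 + (47 - 144)²) = 1/(37149/21730 + (-97)²) = 1/(37149/21730 + 9409) = 1/(204494719/21730) = 21730/204494719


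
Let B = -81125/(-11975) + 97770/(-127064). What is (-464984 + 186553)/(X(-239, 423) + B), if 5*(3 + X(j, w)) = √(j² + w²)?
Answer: 774870375489134789788/8735836807781692647 - 257853878650187054704*√9442/8735836807781692647 ≈ -2779.4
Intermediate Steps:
X(j, w) = -3 + √(j² + w²)/5
B = 182745425/30431828 (B = -81125*(-1/11975) + 97770*(-1/127064) = 3245/479 - 48885/63532 = 182745425/30431828 ≈ 6.0051)
(-464984 + 186553)/(X(-239, 423) + B) = (-464984 + 186553)/((-3 + √((-239)² + 423²)/5) + 182745425/30431828) = -278431/((-3 + √(57121 + 178929)/5) + 182745425/30431828) = -278431/((-3 + √236050/5) + 182745425/30431828) = -278431/((-3 + (5*√9442)/5) + 182745425/30431828) = -278431/((-3 + √9442) + 182745425/30431828) = -278431/(91449941/30431828 + √9442)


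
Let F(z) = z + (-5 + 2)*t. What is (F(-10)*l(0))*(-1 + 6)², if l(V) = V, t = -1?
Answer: 0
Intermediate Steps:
F(z) = 3 + z (F(z) = z + (-5 + 2)*(-1) = z - 3*(-1) = z + 3 = 3 + z)
(F(-10)*l(0))*(-1 + 6)² = ((3 - 10)*0)*(-1 + 6)² = -7*0*5² = 0*25 = 0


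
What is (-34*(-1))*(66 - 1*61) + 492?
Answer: 662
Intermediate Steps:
(-34*(-1))*(66 - 1*61) + 492 = 34*(66 - 61) + 492 = 34*5 + 492 = 170 + 492 = 662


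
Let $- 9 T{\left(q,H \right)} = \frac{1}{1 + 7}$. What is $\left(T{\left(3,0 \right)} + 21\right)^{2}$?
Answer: $\frac{2283121}{5184} \approx 440.42$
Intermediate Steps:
$T{\left(q,H \right)} = - \frac{1}{72}$ ($T{\left(q,H \right)} = - \frac{1}{9 \left(1 + 7\right)} = - \frac{1}{9 \cdot 8} = \left(- \frac{1}{9}\right) \frac{1}{8} = - \frac{1}{72}$)
$\left(T{\left(3,0 \right)} + 21\right)^{2} = \left(- \frac{1}{72} + 21\right)^{2} = \left(\frac{1511}{72}\right)^{2} = \frac{2283121}{5184}$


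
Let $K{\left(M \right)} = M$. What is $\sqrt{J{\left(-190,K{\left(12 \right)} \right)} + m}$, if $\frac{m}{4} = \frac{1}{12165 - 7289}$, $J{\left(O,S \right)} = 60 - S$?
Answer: $\frac{\sqrt{71327347}}{1219} \approx 6.9283$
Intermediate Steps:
$m = \frac{1}{1219}$ ($m = \frac{4}{12165 - 7289} = \frac{4}{4876} = 4 \cdot \frac{1}{4876} = \frac{1}{1219} \approx 0.00082034$)
$\sqrt{J{\left(-190,K{\left(12 \right)} \right)} + m} = \sqrt{\left(60 - 12\right) + \frac{1}{1219}} = \sqrt{48 + \frac{1}{1219}} = \sqrt{\frac{58513}{1219}} = \frac{\sqrt{71327347}}{1219}$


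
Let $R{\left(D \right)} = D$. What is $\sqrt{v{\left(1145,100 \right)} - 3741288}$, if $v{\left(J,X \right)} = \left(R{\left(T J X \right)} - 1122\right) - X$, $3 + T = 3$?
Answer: $i \sqrt{3742510} \approx 1934.6 i$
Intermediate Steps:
$T = 0$ ($T = -3 + 3 = 0$)
$v{\left(J,X \right)} = -1122 - X$ ($v{\left(J,X \right)} = \left(0 J X - 1122\right) - X = \left(0 X - 1122\right) - X = \left(0 - 1122\right) - X = -1122 - X$)
$\sqrt{v{\left(1145,100 \right)} - 3741288} = \sqrt{\left(-1122 - 100\right) - 3741288} = \sqrt{-1222 - 3741288} = \sqrt{-3742510} = i \sqrt{3742510}$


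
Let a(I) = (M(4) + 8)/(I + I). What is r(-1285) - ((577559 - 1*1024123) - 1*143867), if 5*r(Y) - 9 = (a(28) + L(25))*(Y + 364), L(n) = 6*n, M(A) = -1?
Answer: 22511191/40 ≈ 5.6278e+5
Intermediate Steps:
a(I) = 7/(2*I) (a(I) = (-1 + 8)/(I + I) = 7/((2*I)) = 7*(1/(2*I)) = 7/(2*I))
r(Y) = 109309/10 + 1201*Y/40 (r(Y) = 9/5 + (((7/2)/28 + 6*25)*(Y + 364))/5 = 9/5 + (((7/2)*(1/28) + 150)*(364 + Y))/5 = 9/5 + ((1/8 + 150)*(364 + Y))/5 = 9/5 + (1201*(364 + Y)/8)/5 = 9/5 + (109291/2 + 1201*Y/8)/5 = 9/5 + (109291/10 + 1201*Y/40) = 109309/10 + 1201*Y/40)
r(-1285) - ((577559 - 1*1024123) - 1*143867) = (109309/10 + (1201/40)*(-1285)) - ((577559 - 1*1024123) - 1*143867) = (109309/10 - 308657/8) - ((577559 - 1024123) - 143867) = -1106049/40 - (-446564 - 143867) = -1106049/40 - 1*(-590431) = -1106049/40 + 590431 = 22511191/40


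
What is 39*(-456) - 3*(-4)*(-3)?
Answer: -17820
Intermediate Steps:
39*(-456) - 3*(-4)*(-3) = -17784 + 12*(-3) = -17784 - 36 = -17820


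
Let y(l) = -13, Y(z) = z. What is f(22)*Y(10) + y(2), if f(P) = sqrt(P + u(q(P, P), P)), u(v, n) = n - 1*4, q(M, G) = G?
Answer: -13 + 20*sqrt(10) ≈ 50.246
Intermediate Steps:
u(v, n) = -4 + n (u(v, n) = n - 4 = -4 + n)
f(P) = sqrt(-4 + 2*P) (f(P) = sqrt(P + (-4 + P)) = sqrt(-4 + 2*P))
f(22)*Y(10) + y(2) = sqrt(-4 + 2*22)*10 - 13 = sqrt(-4 + 44)*10 - 13 = sqrt(40)*10 - 13 = (2*sqrt(10))*10 - 13 = 20*sqrt(10) - 13 = -13 + 20*sqrt(10)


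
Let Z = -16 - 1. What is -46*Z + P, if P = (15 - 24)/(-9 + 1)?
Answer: 6265/8 ≈ 783.13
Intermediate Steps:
Z = -17
P = 9/8 (P = -9/(-8) = -9*(-⅛) = 9/8 ≈ 1.1250)
-46*Z + P = -46*(-17) + 9/8 = 782 + 9/8 = 6265/8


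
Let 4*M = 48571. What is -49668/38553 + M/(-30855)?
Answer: -2667527441/1586070420 ≈ -1.6818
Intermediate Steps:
M = 48571/4 (M = (¼)*48571 = 48571/4 ≈ 12143.)
-49668/38553 + M/(-30855) = -49668/38553 + (48571/4)/(-30855) = -49668*1/38553 + (48571/4)*(-1/30855) = -16556/12851 - 48571/123420 = -2667527441/1586070420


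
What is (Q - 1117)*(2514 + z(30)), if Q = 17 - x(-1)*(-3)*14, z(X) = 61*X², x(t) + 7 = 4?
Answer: -70389564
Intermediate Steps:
x(t) = -3 (x(t) = -7 + 4 = -3)
Q = -109 (Q = 17 - (-3*(-3))*14 = 17 - 9*14 = 17 - 1*126 = 17 - 126 = -109)
(Q - 1117)*(2514 + z(30)) = (-109 - 1117)*(2514 + 61*30²) = -1226*(2514 + 61*900) = -1226*(2514 + 54900) = -1226*57414 = -70389564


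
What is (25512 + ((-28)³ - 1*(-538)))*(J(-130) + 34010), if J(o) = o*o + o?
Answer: 208096440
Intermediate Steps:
J(o) = o + o² (J(o) = o² + o = o + o²)
(25512 + ((-28)³ - 1*(-538)))*(J(-130) + 34010) = (25512 + ((-28)³ - 1*(-538)))*(-130*(1 - 130) + 34010) = (25512 + (-21952 + 538))*(-130*(-129) + 34010) = (25512 - 21414)*(16770 + 34010) = 4098*50780 = 208096440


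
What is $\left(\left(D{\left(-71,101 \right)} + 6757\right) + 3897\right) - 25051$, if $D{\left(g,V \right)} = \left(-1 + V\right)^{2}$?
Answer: $-4397$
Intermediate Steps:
$\left(\left(D{\left(-71,101 \right)} + 6757\right) + 3897\right) - 25051 = \left(\left(\left(-1 + 101\right)^{2} + 6757\right) + 3897\right) - 25051 = \left(\left(100^{2} + 6757\right) + 3897\right) - 25051 = \left(\left(10000 + 6757\right) + 3897\right) - 25051 = \left(16757 + 3897\right) - 25051 = 20654 - 25051 = -4397$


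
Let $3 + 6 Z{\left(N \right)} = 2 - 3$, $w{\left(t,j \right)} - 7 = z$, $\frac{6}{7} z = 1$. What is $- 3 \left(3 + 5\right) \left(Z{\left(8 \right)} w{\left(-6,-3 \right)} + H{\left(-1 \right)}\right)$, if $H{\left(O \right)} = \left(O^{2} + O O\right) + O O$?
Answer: $\frac{176}{3} \approx 58.667$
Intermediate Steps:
$H{\left(O \right)} = 3 O^{2}$ ($H{\left(O \right)} = \left(O^{2} + O^{2}\right) + O^{2} = 2 O^{2} + O^{2} = 3 O^{2}$)
$z = \frac{7}{6}$ ($z = \frac{7}{6} \cdot 1 = \frac{7}{6} \approx 1.1667$)
$w{\left(t,j \right)} = \frac{49}{6}$ ($w{\left(t,j \right)} = 7 + \frac{7}{6} = \frac{49}{6}$)
$Z{\left(N \right)} = - \frac{2}{3}$ ($Z{\left(N \right)} = - \frac{1}{2} + \frac{2 - 3}{6} = - \frac{1}{2} + \frac{1}{6} \left(-1\right) = - \frac{1}{2} - \frac{1}{6} = - \frac{2}{3}$)
$- 3 \left(3 + 5\right) \left(Z{\left(8 \right)} w{\left(-6,-3 \right)} + H{\left(-1 \right)}\right) = - 3 \left(3 + 5\right) \left(\left(- \frac{2}{3}\right) \frac{49}{6} + 3 \left(-1\right)^{2}\right) = \left(-3\right) 8 \left(- \frac{49}{9} + 3 \cdot 1\right) = - 24 \left(- \frac{49}{9} + 3\right) = \left(-24\right) \left(- \frac{22}{9}\right) = \frac{176}{3}$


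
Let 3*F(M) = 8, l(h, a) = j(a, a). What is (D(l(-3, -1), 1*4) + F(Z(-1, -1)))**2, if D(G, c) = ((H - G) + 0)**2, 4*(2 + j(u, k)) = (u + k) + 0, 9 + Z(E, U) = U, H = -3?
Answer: 1225/144 ≈ 8.5069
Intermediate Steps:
Z(E, U) = -9 + U
j(u, k) = -2 + k/4 + u/4 (j(u, k) = -2 + ((u + k) + 0)/4 = -2 + ((k + u) + 0)/4 = -2 + (k + u)/4 = -2 + (k/4 + u/4) = -2 + k/4 + u/4)
l(h, a) = -2 + a/2 (l(h, a) = -2 + a/4 + a/4 = -2 + a/2)
F(M) = 8/3 (F(M) = (1/3)*8 = 8/3)
D(G, c) = (-3 - G)**2 (D(G, c) = ((-3 - G) + 0)**2 = (-3 - G)**2)
(D(l(-3, -1), 1*4) + F(Z(-1, -1)))**2 = ((3 + (-2 + (1/2)*(-1)))**2 + 8/3)**2 = ((3 + (-2 - 1/2))**2 + 8/3)**2 = ((3 - 5/2)**2 + 8/3)**2 = ((1/2)**2 + 8/3)**2 = (1/4 + 8/3)**2 = (35/12)**2 = 1225/144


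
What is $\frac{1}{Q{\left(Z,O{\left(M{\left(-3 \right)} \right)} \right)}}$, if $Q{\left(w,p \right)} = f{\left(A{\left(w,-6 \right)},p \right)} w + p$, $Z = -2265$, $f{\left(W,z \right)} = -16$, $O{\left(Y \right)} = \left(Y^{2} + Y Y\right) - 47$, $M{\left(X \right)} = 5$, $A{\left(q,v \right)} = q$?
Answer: $\frac{1}{36243} \approx 2.7592 \cdot 10^{-5}$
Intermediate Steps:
$O{\left(Y \right)} = -47 + 2 Y^{2}$ ($O{\left(Y \right)} = \left(Y^{2} + Y^{2}\right) - 47 = 2 Y^{2} - 47 = -47 + 2 Y^{2}$)
$Q{\left(w,p \right)} = p - 16 w$ ($Q{\left(w,p \right)} = - 16 w + p = p - 16 w$)
$\frac{1}{Q{\left(Z,O{\left(M{\left(-3 \right)} \right)} \right)}} = \frac{1}{\left(-47 + 2 \cdot 5^{2}\right) - -36240} = \frac{1}{\left(-47 + 2 \cdot 25\right) + 36240} = \frac{1}{\left(-47 + 50\right) + 36240} = \frac{1}{3 + 36240} = \frac{1}{36243}$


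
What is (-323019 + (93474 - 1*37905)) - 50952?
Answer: -318402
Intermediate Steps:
(-323019 + (93474 - 1*37905)) - 50952 = (-323019 + (93474 - 37905)) - 50952 = (-323019 + 55569) - 50952 = -267450 - 50952 = -318402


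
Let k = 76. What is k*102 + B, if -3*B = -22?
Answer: 23278/3 ≈ 7759.3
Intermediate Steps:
B = 22/3 (B = -⅓*(-22) = 22/3 ≈ 7.3333)
k*102 + B = 76*102 + 22/3 = 7752 + 22/3 = 23278/3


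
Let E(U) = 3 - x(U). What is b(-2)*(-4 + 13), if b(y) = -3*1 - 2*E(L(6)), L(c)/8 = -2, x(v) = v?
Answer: -369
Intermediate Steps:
L(c) = -16 (L(c) = 8*(-2) = -16)
E(U) = 3 - U
b(y) = -41 (b(y) = -3*1 - 2*(3 - 1*(-16)) = -3 - 2*(3 + 16) = -3 - 2*19 = -3 - 38 = -41)
b(-2)*(-4 + 13) = -41*(-4 + 13) = -41*9 = -369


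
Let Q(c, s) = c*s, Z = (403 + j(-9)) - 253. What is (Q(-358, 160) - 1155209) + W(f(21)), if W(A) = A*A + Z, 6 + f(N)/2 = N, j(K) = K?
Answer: -1211448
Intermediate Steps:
f(N) = -12 + 2*N
Z = 141 (Z = (403 - 9) - 253 = 394 - 253 = 141)
W(A) = 141 + A² (W(A) = A*A + 141 = A² + 141 = 141 + A²)
(Q(-358, 160) - 1155209) + W(f(21)) = (-358*160 - 1155209) + (141 + (-12 + 2*21)²) = (-57280 - 1155209) + (141 + (-12 + 42)²) = -1212489 + (141 + 30²) = -1212489 + (141 + 900) = -1212489 + 1041 = -1211448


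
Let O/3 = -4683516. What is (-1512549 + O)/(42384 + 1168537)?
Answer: -15563097/1210921 ≈ -12.852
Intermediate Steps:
O = -14050548 (O = 3*(-4683516) = -14050548)
(-1512549 + O)/(42384 + 1168537) = (-1512549 - 14050548)/(42384 + 1168537) = -15563097/1210921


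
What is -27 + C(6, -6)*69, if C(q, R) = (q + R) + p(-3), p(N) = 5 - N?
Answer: 525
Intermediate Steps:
C(q, R) = 8 + R + q (C(q, R) = (q + R) + (5 - 1*(-3)) = (R + q) + (5 + 3) = (R + q) + 8 = 8 + R + q)
-27 + C(6, -6)*69 = -27 + (8 - 6 + 6)*69 = -27 + 8*69 = -27 + 552 = 525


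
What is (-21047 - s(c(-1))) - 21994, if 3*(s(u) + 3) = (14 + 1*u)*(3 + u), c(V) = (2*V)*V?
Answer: -129194/3 ≈ -43065.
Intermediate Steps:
c(V) = 2*V**2
s(u) = -3 + (3 + u)*(14 + u)/3 (s(u) = -3 + ((14 + 1*u)*(3 + u))/3 = -3 + ((14 + u)*(3 + u))/3 = -3 + ((3 + u)*(14 + u))/3 = -3 + (3 + u)*(14 + u)/3)
(-21047 - s(c(-1))) - 21994 = (-21047 - (11 + (2*(-1)**2)**2/3 + 17*(2*(-1)**2)/3)) - 21994 = (-21047 - (11 + (2*1)**2/3 + 17*(2*1)/3)) - 21994 = (-21047 - (11 + (1/3)*2**2 + (17/3)*2)) - 21994 = (-21047 - (11 + (1/3)*4 + 34/3)) - 21994 = (-21047 - (11 + 4/3 + 34/3)) - 21994 = (-21047 - 1*71/3) - 21994 = (-21047 - 71/3) - 21994 = -63212/3 - 21994 = -129194/3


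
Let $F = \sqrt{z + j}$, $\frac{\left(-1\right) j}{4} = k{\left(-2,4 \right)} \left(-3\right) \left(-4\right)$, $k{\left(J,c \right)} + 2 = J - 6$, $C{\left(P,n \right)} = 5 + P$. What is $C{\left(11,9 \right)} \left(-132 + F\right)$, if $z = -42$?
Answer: $-2112 + 16 \sqrt{438} \approx -1777.1$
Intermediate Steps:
$k{\left(J,c \right)} = -8 + J$ ($k{\left(J,c \right)} = -2 + \left(J - 6\right) = -2 + \left(-6 + J\right) = -8 + J$)
$j = 480$ ($j = - 4 \left(-8 - 2\right) \left(-3\right) \left(-4\right) = - 4 \left(-10\right) \left(-3\right) \left(-4\right) = - 4 \cdot 30 \left(-4\right) = \left(-4\right) \left(-120\right) = 480$)
$F = \sqrt{438}$ ($F = \sqrt{-42 + 480} = \sqrt{438} \approx 20.928$)
$C{\left(11,9 \right)} \left(-132 + F\right) = \left(5 + 11\right) \left(-132 + \sqrt{438}\right) = 16 \left(-132 + \sqrt{438}\right) = -2112 + 16 \sqrt{438}$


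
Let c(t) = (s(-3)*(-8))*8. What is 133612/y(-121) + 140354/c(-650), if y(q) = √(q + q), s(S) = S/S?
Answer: -70177/32 - 66806*I*√2/11 ≈ -2193.0 - 8588.9*I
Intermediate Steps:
s(S) = 1
c(t) = -64 (c(t) = (1*(-8))*8 = -8*8 = -64)
y(q) = √2*√q (y(q) = √(2*q) = √2*√q)
133612/y(-121) + 140354/c(-650) = 133612/((√2*√(-121))) + 140354/(-64) = 133612/((√2*(11*I))) + 140354*(-1/64) = 133612/((11*I*√2)) - 70177/32 = 133612*(-I*√2/22) - 70177/32 = -66806*I*√2/11 - 70177/32 = -70177/32 - 66806*I*√2/11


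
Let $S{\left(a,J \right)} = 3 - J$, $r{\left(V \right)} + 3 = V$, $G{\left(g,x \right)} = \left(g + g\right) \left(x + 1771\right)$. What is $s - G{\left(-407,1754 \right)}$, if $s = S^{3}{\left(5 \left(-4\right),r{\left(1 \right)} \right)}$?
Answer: $2869475$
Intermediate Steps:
$G{\left(g,x \right)} = 2 g \left(1771 + x\right)$
$r{\left(V \right)} = -3 + V$
$s = 125$ ($s = \left(3 - \left(-3 + 1\right)\right)^{3} = \left(3 - -2\right)^{3} = \left(3 + 2\right)^{3} = 5^{3} = 125$)
$s - G{\left(-407,1754 \right)} = 125 - 2 \left(-407\right) \left(1771 + 1754\right) = 125 - 2 \left(-407\right) 3525 = 125 - -2869350 = 125 + 2869350 = 2869475$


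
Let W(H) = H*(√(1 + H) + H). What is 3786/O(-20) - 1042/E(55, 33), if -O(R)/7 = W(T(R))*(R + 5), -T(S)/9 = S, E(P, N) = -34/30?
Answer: 17625425404/19170305 - 631*√181/101489850 ≈ 919.41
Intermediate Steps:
E(P, N) = -17/15 (E(P, N) = -34*1/30 = -17/15)
T(S) = -9*S
W(H) = H*(H + √(1 + H))
O(R) = 63*R*(5 + R)*(√(1 - 9*R) - 9*R) (O(R) = -7*(-9*R)*(-9*R + √(1 - 9*R))*(R + 5) = -7*(-9*R)*(√(1 - 9*R) - 9*R)*(5 + R) = -7*(-9*R*(√(1 - 9*R) - 9*R))*(5 + R) = -(-63)*R*(5 + R)*(√(1 - 9*R) - 9*R) = 63*R*(5 + R)*(√(1 - 9*R) - 9*R))
3786/O(-20) - 1042/E(55, 33) = 3786/((-63*(-20)*(5 - 20)*(-√(1 - 9*(-20)) + 9*(-20)))) - 1042/(-17/15) = 3786/((-63*(-20)*(-15)*(-√(1 + 180) - 180))) - 1042*(-15/17) = 3786/((-63*(-20)*(-15)*(-√181 - 180))) + 15630/17 = 3786/((-63*(-20)*(-15)*(-180 - √181))) + 15630/17 = 3786/(3402000 + 18900*√181) + 15630/17 = 15630/17 + 3786/(3402000 + 18900*√181)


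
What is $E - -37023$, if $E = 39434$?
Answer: $76457$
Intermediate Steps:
$E - -37023 = 39434 - -37023 = 39434 + 37023 = 76457$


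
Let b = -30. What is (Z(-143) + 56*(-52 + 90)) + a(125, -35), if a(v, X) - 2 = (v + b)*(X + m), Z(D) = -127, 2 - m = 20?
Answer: -3032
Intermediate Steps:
m = -18 (m = 2 - 1*20 = 2 - 20 = -18)
a(v, X) = 2 + (-30 + v)*(-18 + X) (a(v, X) = 2 + (v - 30)*(X - 18) = 2 + (-30 + v)*(-18 + X))
(Z(-143) + 56*(-52 + 90)) + a(125, -35) = (-127 + 56*(-52 + 90)) + (542 - 30*(-35) - 18*125 - 35*125) = (-127 + 56*38) + (542 + 1050 - 2250 - 4375) = (-127 + 2128) - 5033 = 2001 - 5033 = -3032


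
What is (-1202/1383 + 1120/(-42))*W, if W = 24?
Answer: -304656/461 ≈ -660.86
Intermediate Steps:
(-1202/1383 + 1120/(-42))*W = (-1202/1383 + 1120/(-42))*24 = (-1202*1/1383 + 1120*(-1/42))*24 = (-1202/1383 - 80/3)*24 = -12694/461*24 = -304656/461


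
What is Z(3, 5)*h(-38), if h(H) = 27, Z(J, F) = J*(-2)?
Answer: -162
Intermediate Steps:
Z(J, F) = -2*J
Z(3, 5)*h(-38) = -2*3*27 = -6*27 = -162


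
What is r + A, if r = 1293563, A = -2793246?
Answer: -1499683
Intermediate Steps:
r + A = 1293563 - 2793246 = -1499683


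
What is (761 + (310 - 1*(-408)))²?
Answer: 2187441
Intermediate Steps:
(761 + (310 - 1*(-408)))² = (761 + (310 + 408))² = (761 + 718)² = 1479² = 2187441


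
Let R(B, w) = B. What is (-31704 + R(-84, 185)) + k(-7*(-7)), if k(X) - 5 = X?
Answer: -31734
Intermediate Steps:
k(X) = 5 + X
(-31704 + R(-84, 185)) + k(-7*(-7)) = (-31704 - 84) + (5 - 7*(-7)) = -31788 + (5 + 49) = -31788 + 54 = -31734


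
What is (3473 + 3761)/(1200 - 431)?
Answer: 7234/769 ≈ 9.4070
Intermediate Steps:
(3473 + 3761)/(1200 - 431) = 7234/769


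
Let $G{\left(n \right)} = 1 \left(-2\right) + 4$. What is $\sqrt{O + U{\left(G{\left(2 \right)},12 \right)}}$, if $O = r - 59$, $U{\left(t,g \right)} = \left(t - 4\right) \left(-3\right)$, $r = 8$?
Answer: $3 i \sqrt{5} \approx 6.7082 i$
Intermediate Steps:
$G{\left(n \right)} = 2$ ($G{\left(n \right)} = -2 + 4 = 2$)
$U{\left(t,g \right)} = 12 - 3 t$ ($U{\left(t,g \right)} = \left(-4 + t\right) \left(-3\right) = 12 - 3 t$)
$O = -51$ ($O = 8 - 59 = -51$)
$\sqrt{O + U{\left(G{\left(2 \right)},12 \right)}} = \sqrt{-51 + \left(12 - 6\right)} = \sqrt{-51 + 6} = \sqrt{-45} = 3 i \sqrt{5}$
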